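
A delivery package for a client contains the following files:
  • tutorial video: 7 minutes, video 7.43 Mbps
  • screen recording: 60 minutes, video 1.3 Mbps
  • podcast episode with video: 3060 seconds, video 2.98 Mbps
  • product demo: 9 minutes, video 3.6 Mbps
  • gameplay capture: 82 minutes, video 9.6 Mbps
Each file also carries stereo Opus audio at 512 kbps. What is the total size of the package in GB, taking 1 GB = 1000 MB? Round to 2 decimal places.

Audio: 512 kbps = 0.512 Mbps.
tutorial video: 7.942 Mbps × 420 s = 3335.6 Mb
screen recording: 1.812 Mbps × 3600 s = 6523.2 Mb
podcast episode with video: 3.492 Mbps × 3060 s = 10685.5 Mb
product demo: 4.112 Mbps × 540 s = 2220.5 Mb
gameplay capture: 10.112 Mbps × 4920 s = 49751.0 Mb
Total: 72515.9 Mb = 9064.5 MB.
= 9.064 GB.

9.06 GB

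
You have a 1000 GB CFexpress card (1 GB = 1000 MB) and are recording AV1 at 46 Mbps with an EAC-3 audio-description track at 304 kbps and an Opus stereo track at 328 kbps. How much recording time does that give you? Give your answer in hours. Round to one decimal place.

Audio total: 304 + 328 = 632 kbps = 0.632 Mbps.
Total bitrate: 46 + 0.632 = 46.632 Mbps.
Capacity: 1000 GB = 8,000,000 Mb.
Recording time: 8,000,000 / 46.632 = 171,556 s ≈ 47.7 hours.

47.7 hours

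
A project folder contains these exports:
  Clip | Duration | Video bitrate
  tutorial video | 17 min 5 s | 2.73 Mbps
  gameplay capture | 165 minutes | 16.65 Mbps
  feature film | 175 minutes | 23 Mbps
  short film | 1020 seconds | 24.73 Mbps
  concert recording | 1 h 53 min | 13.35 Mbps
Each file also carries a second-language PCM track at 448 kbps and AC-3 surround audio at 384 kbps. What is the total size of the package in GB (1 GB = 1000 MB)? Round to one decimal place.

68.6 GB

Audio total: 448 + 384 = 832 kbps = 0.832 Mbps.
tutorial video: 3.562 Mbps × 1025 s = 3651.1 Mb
gameplay capture: 17.482 Mbps × 9900 s = 173071.8 Mb
feature film: 23.832 Mbps × 10500 s = 250236.0 Mb
short film: 25.562 Mbps × 1020 s = 26073.2 Mb
concert recording: 14.182 Mbps × 6780 s = 96154.0 Mb
Total: 549186.1 Mb = 68648.3 MB.
= 68.65 GB.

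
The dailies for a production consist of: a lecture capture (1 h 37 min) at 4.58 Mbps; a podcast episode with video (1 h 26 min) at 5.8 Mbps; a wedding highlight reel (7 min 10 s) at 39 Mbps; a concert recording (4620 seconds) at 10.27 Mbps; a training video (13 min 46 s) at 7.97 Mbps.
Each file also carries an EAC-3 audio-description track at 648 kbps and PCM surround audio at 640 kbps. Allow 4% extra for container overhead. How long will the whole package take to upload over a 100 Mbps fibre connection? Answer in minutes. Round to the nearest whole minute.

Audio total: 648 + 640 = 1288 kbps = 1.288 Mbps.
lecture capture: 5.868 Mbps × 5820 s × 1.04 = 35517.8 Mb
podcast episode with video: 7.088 Mbps × 5160 s × 1.04 = 38037.0 Mb
wedding highlight reel: 40.288 Mbps × 430 s × 1.04 = 18016.8 Mb
concert recording: 11.558 Mbps × 4620 s × 1.04 = 55533.9 Mb
training video: 9.258 Mbps × 826 s × 1.04 = 7953.0 Mb
Total: 155058.5 Mb = 19382.3 MB.
At 100 Mbps: 155058.5 / 100 = 1551 s ≈ 25.8 minutes.

26 minutes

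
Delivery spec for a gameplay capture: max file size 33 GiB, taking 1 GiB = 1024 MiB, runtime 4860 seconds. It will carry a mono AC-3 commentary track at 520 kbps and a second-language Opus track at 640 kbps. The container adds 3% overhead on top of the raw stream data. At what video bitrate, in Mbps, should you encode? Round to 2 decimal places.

Budget: 33 GiB = 283467.8 Mb.
Stream payload after overhead: 283467.8 / 1.03 = 275211.5 Mb.
Total bitrate budget: 275211.5 Mb / 4860 s = 56.628 Mbps.
Audio total: 520 + 640 = 1160 kbps = 1.160 Mbps.
Video: 56.628 − 1.160 = 55.468 Mbps.

55.47 Mbps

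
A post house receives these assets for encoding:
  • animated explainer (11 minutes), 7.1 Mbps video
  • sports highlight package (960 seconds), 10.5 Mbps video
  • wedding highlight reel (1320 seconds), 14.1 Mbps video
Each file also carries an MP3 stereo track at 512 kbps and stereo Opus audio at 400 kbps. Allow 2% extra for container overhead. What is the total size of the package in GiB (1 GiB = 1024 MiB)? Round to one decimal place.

Audio total: 512 + 400 = 912 kbps = 0.912 Mbps.
animated explainer: 8.012 Mbps × 660 s × 1.02 = 5393.7 Mb
sports highlight package: 11.412 Mbps × 960 s × 1.02 = 11174.6 Mb
wedding highlight reel: 15.012 Mbps × 1320 s × 1.02 = 20212.2 Mb
Total: 36780.5 Mb = 4597.6 MB.
= 4.282 GiB.

4.3 GiB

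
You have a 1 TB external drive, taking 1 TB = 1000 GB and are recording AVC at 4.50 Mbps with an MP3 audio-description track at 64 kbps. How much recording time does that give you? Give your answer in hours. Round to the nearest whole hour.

Audio: 64 kbps = 0.064 Mbps.
Total bitrate: 4.50 + 0.064 = 4.564 Mbps.
Capacity: 1 TB = 8,000,000 Mb.
Recording time: 8,000,000 / 4.564 = 1,752,848 s ≈ 487 hours.

487 hours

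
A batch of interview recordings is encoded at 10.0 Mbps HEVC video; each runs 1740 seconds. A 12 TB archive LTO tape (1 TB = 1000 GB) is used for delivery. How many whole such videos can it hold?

Per item: 10.000 Mbps × 1740 s = 17,400 Mb = 2,175 MB.
Capacity: 12 TB = 96,000,000 Mb; 5517.24 items → 5517 complete.

5517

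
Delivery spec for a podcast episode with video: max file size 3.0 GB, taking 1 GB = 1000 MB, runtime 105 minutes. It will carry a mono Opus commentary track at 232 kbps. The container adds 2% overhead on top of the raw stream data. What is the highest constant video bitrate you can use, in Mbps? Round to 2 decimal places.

3.50 Mbps

Budget: 3.0 GB = 24000.0 Mb.
Stream payload after overhead: 24000.0 / 1.02 = 23529.4 Mb.
105 min = 6300 s
Total bitrate budget: 23529.4 Mb / 6300 s = 3.735 Mbps.
Audio: 232 kbps = 0.232 Mbps.
Video: 3.735 − 0.232 = 3.503 Mbps.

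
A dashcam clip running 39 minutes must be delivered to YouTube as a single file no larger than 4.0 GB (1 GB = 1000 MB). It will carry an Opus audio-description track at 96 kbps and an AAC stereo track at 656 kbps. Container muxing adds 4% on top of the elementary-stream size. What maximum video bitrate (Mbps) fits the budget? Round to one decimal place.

Budget: 4.0 GB = 32000.0 Mb.
Stream payload after overhead: 32000.0 / 1.04 = 30769.2 Mb.
39 min = 2340 s
Total bitrate budget: 30769.2 Mb / 2340 s = 13.149 Mbps.
Audio total: 96 + 656 = 752 kbps = 0.752 Mbps.
Video: 13.149 − 0.752 = 12.397 Mbps.

12.4 Mbps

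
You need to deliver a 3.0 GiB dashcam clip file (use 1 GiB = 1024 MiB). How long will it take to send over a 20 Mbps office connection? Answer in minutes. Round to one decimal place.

21.5 minutes

File: 3.0 GiB = 25769.8 Mb.
At 20 Mbps: 25769.8 / 20 = 1288.5 s ≈ 21.5 minutes.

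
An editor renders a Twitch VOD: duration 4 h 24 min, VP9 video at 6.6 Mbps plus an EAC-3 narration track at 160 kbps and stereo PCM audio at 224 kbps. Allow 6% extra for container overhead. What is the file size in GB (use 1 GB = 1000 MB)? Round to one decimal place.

4 h 24 min = 264 min = 15840 s
Audio total: 160 + 224 = 384 kbps = 0.384 Mbps.
Total bitrate: 6.6 + 0.384 = 6.984 Mbps.
Stream data: 6.984 Mbps × 15840 s = 110626.6 Mb.
With 6% container overhead: ×1.06.
117,264 Mb ÷ 8 = 14,658 MB → 14.66 GB.

14.7 GB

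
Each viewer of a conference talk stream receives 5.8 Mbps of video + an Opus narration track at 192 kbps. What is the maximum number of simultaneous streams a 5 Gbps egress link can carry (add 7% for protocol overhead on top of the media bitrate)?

Audio: 192 kbps = 0.192 Mbps.
Per-viewer media rate: 5.992 Mbps.
On the wire with 7% overhead: 6.411 Mbps.
5 Gbps = 5,000 Mbps; 5,000 / 6.411 = 779.86 → 779 viewers.

779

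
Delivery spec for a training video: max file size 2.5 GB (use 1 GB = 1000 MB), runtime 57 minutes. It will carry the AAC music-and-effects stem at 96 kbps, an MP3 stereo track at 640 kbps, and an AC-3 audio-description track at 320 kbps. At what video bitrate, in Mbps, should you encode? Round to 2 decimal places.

4.79 Mbps

Budget: 2.5 GB = 20000.0 Mb.
57 min = 3420 s
Total bitrate budget: 20000.0 Mb / 3420 s = 5.848 Mbps.
Audio total: 96 + 640 + 320 = 1056 kbps = 1.056 Mbps.
Video: 5.848 − 1.056 = 4.792 Mbps.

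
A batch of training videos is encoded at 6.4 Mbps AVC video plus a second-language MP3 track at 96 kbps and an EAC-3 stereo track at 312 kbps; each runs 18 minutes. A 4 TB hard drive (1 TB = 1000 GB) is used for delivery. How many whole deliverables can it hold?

4352

18 min = 1080 s
Audio total: 96 + 312 = 408 kbps = 0.408 Mbps.
Total bitrate: 6.808 Mbps.
Per item: 6.808 Mbps × 1080 s = 7,353 Mb = 919.1 MB.
Capacity: 4 TB = 32,000,000 Mb; 4352.18 items → 4352 complete.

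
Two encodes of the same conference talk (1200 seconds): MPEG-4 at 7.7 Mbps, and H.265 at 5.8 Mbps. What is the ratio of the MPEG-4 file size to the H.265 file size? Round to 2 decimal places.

MPEG-4: 7.700 Mbps × 1200 s = 9240.0 Mb = 1.155 GB.
H.265: 5.800 Mbps × 1200 s = 6960.0 Mb = 0.870 GB.
Ratio: 1.155 / 0.870 = 1.328.

1.33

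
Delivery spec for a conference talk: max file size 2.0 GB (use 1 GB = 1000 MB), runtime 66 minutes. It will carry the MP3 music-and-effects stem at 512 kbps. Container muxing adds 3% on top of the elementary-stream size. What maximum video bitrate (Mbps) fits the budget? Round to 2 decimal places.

3.41 Mbps

Budget: 2.0 GB = 16000.0 Mb.
Stream payload after overhead: 16000.0 / 1.03 = 15534.0 Mb.
66 min = 3960 s
Total bitrate budget: 15534.0 Mb / 3960 s = 3.923 Mbps.
Audio: 512 kbps = 0.512 Mbps.
Video: 3.923 − 0.512 = 3.411 Mbps.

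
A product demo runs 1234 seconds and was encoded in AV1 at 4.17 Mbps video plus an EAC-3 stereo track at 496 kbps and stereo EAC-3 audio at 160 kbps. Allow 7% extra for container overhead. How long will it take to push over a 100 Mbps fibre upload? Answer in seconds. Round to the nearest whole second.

64 seconds

Audio total: 496 + 160 = 656 kbps = 0.656 Mbps.
Total bitrate: 4.826 Mbps.
File: 4.826 Mbps × 1234 s = 5955.3 Mb.
With 7% container overhead: ×1.07. → 6372.2 Mb.
At 100 Mbps: 6372.2 / 100 = 63.7 s ≈ 63.7 seconds.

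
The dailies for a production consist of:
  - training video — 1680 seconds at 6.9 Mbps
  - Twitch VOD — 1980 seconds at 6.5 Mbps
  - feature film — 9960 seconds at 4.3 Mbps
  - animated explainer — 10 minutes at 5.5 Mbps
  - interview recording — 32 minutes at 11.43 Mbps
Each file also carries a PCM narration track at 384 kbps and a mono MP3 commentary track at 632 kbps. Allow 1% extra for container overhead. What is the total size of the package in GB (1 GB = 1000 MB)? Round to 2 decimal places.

13.75 GB

Audio total: 384 + 632 = 1016 kbps = 1.016 Mbps.
training video: 7.916 Mbps × 1680 s × 1.01 = 13431.9 Mb
Twitch VOD: 7.516 Mbps × 1980 s × 1.01 = 15030.5 Mb
feature film: 5.316 Mbps × 9960 s × 1.01 = 53476.8 Mb
animated explainer: 6.516 Mbps × 600 s × 1.01 = 3948.7 Mb
interview recording: 12.446 Mbps × 1920 s × 1.01 = 24135.3 Mb
Total: 110023.2 Mb = 13752.9 MB.
= 13.75 GB.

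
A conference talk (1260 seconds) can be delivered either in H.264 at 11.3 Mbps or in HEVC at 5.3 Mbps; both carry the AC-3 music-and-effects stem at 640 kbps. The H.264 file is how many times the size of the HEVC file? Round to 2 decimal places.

Audio: 640 kbps = 0.640 Mbps.
H.264: 11.940 Mbps × 1260 s = 15044.4 Mb = 1.881 GB.
HEVC: 5.940 Mbps × 1260 s = 7484.4 Mb = 0.936 GB.
Ratio: 1.881 / 0.936 = 2.010.

2.01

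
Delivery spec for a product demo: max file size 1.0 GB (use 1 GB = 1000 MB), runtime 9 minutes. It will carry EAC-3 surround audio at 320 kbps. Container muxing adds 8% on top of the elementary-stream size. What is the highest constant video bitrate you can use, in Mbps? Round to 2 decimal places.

Budget: 1.0 GB = 8000.0 Mb.
Stream payload after overhead: 8000.0 / 1.08 = 7407.4 Mb.
9 min = 540 s
Total bitrate budget: 7407.4 Mb / 540 s = 13.717 Mbps.
Audio: 320 kbps = 0.320 Mbps.
Video: 13.717 − 0.320 = 13.397 Mbps.

13.40 Mbps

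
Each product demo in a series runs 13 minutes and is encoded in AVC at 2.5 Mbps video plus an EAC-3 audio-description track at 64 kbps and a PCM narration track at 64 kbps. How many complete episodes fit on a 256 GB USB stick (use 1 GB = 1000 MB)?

13 min = 780 s
Audio total: 64 + 64 = 128 kbps = 0.128 Mbps.
Total bitrate: 2.628 Mbps.
Per item: 2.628 Mbps × 780 s = 2,050 Mb = 256.2 MB.
Capacity: 256 GB = 2,048,000 Mb; 999.10 items → 999 complete.

999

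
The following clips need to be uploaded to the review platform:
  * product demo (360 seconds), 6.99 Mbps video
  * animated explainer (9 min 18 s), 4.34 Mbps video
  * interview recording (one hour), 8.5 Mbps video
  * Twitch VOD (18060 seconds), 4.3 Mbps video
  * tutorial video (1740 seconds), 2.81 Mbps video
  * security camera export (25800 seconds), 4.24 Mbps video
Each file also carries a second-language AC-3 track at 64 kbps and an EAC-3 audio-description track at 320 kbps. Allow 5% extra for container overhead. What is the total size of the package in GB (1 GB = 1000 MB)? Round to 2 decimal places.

32.38 GB

Audio total: 64 + 320 = 384 kbps = 0.384 Mbps.
product demo: 7.374 Mbps × 360 s × 1.05 = 2787.4 Mb
animated explainer: 4.724 Mbps × 558 s × 1.05 = 2767.8 Mb
interview recording: 8.884 Mbps × 3600 s × 1.05 = 33581.5 Mb
Twitch VOD: 4.684 Mbps × 18060 s × 1.05 = 88822.7 Mb
tutorial video: 3.194 Mbps × 1740 s × 1.05 = 5835.4 Mb
security camera export: 4.624 Mbps × 25800 s × 1.05 = 125264.2 Mb
Total: 259059.0 Mb = 32382.4 MB.
= 32.38 GB.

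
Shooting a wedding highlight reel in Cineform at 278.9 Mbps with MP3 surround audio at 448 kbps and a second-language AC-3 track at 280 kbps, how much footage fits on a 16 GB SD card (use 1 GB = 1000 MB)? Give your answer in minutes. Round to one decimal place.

Audio total: 448 + 280 = 728 kbps = 0.728 Mbps.
Total bitrate: 278.9 + 0.728 = 279.628 Mbps.
Capacity: 16 GB = 128,000 Mb.
Recording time: 128,000 / 279.628 = 457.8 s ≈ 7.63 minutes.

7.6 minutes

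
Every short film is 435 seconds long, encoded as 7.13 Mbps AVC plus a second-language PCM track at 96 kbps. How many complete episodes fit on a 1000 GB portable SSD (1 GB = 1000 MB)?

Audio: 96 kbps = 0.096 Mbps.
Total bitrate: 7.226 Mbps.
Per item: 7.226 Mbps × 435 s = 3,143 Mb = 392.9 MB.
Capacity: 1000 GB = 8,000,000 Mb; 2545.09 items → 2545 complete.

2545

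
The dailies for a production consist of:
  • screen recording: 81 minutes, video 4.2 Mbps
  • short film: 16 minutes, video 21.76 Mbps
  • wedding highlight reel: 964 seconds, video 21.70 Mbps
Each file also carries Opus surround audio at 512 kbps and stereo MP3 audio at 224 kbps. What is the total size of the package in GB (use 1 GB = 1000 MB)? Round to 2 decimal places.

8.40 GB

Audio total: 512 + 224 = 736 kbps = 0.736 Mbps.
screen recording: 4.936 Mbps × 4860 s = 23989.0 Mb
short film: 22.496 Mbps × 960 s = 21596.2 Mb
wedding highlight reel: 22.436 Mbps × 964 s = 21628.3 Mb
Total: 67213.4 Mb = 8401.7 MB.
= 8.402 GB.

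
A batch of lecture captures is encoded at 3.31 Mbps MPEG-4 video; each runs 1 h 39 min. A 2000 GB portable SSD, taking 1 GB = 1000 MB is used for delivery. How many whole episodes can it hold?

813

1 h 39 min = 99 min = 5940 s
Per item: 3.310 Mbps × 5940 s = 19,661 Mb = 2,458 MB.
Capacity: 2000 GB = 16,000,000 Mb; 813.78 items → 813 complete.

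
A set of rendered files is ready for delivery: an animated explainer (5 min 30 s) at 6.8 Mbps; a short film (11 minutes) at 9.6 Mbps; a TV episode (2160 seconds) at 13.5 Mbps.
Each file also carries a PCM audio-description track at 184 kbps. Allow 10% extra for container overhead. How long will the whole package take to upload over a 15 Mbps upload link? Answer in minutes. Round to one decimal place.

Audio: 184 kbps = 0.184 Mbps.
animated explainer: 6.984 Mbps × 330 s × 1.10 = 2535.2 Mb
short film: 9.784 Mbps × 660 s × 1.10 = 7103.2 Mb
TV episode: 13.684 Mbps × 2160 s × 1.10 = 32513.2 Mb
Total: 42151.6 Mb = 5268.9 MB.
At 15 Mbps: 42151.6 / 15 = 2810 s ≈ 46.8 minutes.

46.8 minutes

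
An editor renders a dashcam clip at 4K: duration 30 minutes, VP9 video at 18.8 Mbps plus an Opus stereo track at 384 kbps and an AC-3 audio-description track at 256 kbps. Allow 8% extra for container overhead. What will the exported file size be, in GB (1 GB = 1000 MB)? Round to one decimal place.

4.7 GB

30 min = 1800 s
Audio total: 384 + 256 = 640 kbps = 0.640 Mbps.
Total bitrate: 18.8 + 0.640 = 19.440 Mbps.
Stream data: 19.440 Mbps × 1800 s = 34992.0 Mb.
With 8% container overhead: ×1.08.
37,791 Mb ÷ 8 = 4,724 MB → 4.724 GB.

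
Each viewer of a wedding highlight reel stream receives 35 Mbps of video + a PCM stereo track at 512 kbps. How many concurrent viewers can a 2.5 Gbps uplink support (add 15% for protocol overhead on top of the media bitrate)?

61

Audio: 512 kbps = 0.512 Mbps.
Per-viewer media rate: 35.512 Mbps.
On the wire with 15% overhead: 40.839 Mbps.
2.5 Gbps = 2,500 Mbps; 2,500 / 40.839 = 61.22 → 61 viewers.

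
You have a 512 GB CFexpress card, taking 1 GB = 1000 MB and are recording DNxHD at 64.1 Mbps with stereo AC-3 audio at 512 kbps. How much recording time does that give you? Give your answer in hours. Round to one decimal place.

Audio: 512 kbps = 0.512 Mbps.
Total bitrate: 64.1 + 0.512 = 64.612 Mbps.
Capacity: 512 GB = 4,096,000 Mb.
Recording time: 4,096,000 / 64.612 = 63,394 s ≈ 17.6 hours.

17.6 hours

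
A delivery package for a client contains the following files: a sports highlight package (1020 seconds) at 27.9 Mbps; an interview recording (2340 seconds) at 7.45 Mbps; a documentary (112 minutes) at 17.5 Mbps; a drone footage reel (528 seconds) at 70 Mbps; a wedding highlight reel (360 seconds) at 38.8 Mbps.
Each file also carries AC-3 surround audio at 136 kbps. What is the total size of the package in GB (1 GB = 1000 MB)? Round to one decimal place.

27.0 GB

Audio: 136 kbps = 0.136 Mbps.
sports highlight package: 28.036 Mbps × 1020 s = 28596.7 Mb
interview recording: 7.586 Mbps × 2340 s = 17751.2 Mb
documentary: 17.636 Mbps × 6720 s = 118513.9 Mb
drone footage reel: 70.136 Mbps × 528 s = 37031.8 Mb
wedding highlight reel: 38.936 Mbps × 360 s = 14017.0 Mb
Total: 215910.6 Mb = 26988.8 MB.
= 26.99 GB.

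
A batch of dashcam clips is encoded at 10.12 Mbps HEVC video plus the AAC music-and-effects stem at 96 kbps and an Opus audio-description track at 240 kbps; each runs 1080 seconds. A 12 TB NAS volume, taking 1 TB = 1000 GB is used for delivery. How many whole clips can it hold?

8501

Audio total: 96 + 240 = 336 kbps = 0.336 Mbps.
Total bitrate: 10.456 Mbps.
Per item: 10.456 Mbps × 1080 s = 11,292 Mb = 1,412 MB.
Capacity: 12 TB = 96,000,000 Mb; 8501.23 items → 8501 complete.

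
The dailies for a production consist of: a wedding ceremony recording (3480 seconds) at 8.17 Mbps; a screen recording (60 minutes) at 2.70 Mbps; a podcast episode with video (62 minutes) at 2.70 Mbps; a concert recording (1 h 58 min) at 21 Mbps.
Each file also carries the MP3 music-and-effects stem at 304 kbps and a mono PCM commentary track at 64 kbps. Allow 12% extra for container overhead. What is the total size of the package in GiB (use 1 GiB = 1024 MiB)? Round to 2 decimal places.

26.53 GiB

Audio total: 304 + 64 = 368 kbps = 0.368 Mbps.
wedding ceremony recording: 8.538 Mbps × 3480 s × 1.12 = 33277.7 Mb
screen recording: 3.068 Mbps × 3600 s × 1.12 = 12370.2 Mb
podcast episode with video: 3.068 Mbps × 3720 s × 1.12 = 12782.5 Mb
concert recording: 21.368 Mbps × 7080 s × 1.12 = 169439.7 Mb
Total: 227870.1 Mb = 28483.8 MB.
= 26.53 GiB.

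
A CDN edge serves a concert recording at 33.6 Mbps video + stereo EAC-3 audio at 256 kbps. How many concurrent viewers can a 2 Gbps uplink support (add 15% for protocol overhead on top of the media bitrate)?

Audio: 256 kbps = 0.256 Mbps.
Per-viewer media rate: 33.856 Mbps.
On the wire with 15% overhead: 38.934 Mbps.
2 Gbps = 2,000 Mbps; 2,000 / 38.934 = 51.37 → 51 viewers.

51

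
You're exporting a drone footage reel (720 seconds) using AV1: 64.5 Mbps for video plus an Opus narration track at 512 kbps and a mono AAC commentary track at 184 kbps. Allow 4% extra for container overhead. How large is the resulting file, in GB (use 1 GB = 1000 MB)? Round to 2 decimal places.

Audio total: 512 + 184 = 696 kbps = 0.696 Mbps.
Total bitrate: 64.5 + 0.696 = 65.196 Mbps.
Stream data: 65.196 Mbps × 720 s = 46941.1 Mb.
With 4% container overhead: ×1.04.
48,819 Mb ÷ 8 = 6,102 MB → 6.102 GB.

6.10 GB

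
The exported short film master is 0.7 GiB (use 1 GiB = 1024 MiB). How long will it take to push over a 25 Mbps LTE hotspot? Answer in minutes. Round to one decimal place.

4.0 minutes

File: 0.7 GiB = 6013.0 Mb.
At 25 Mbps: 6013.0 / 25 = 240.5 s ≈ 4.01 minutes.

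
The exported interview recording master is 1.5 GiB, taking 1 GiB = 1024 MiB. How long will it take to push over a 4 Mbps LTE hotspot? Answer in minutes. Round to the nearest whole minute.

54 minutes

File: 1.5 GiB = 12884.9 Mb.
At 4 Mbps: 12884.9 / 4 = 3221.2 s ≈ 53.7 minutes.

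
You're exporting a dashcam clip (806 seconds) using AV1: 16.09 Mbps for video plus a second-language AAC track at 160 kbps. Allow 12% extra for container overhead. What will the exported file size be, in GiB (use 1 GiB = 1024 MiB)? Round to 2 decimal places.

Audio: 160 kbps = 0.160 Mbps.
Total bitrate: 16.09 + 0.160 = 16.250 Mbps.
Stream data: 16.250 Mbps × 806 s = 13097.5 Mb.
With 12% container overhead: ×1.12.
14,669 Mb = 1,833,650,000 bytes ÷ 1,073,741,824 = 1.708 GiB.

1.71 GiB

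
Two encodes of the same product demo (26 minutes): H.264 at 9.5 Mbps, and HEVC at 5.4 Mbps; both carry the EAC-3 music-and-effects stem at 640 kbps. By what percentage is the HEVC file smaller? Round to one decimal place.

40.4%

26 min = 1560 s
Audio: 640 kbps = 0.640 Mbps.
H.264: 10.140 Mbps × 1560 s = 15818.4 Mb = 1.977 GB.
HEVC: 6.040 Mbps × 1560 s = 9422.4 Mb = 1.178 GB.
Reduction: (1 − 1.178/1.977) × 100 = 40.43%.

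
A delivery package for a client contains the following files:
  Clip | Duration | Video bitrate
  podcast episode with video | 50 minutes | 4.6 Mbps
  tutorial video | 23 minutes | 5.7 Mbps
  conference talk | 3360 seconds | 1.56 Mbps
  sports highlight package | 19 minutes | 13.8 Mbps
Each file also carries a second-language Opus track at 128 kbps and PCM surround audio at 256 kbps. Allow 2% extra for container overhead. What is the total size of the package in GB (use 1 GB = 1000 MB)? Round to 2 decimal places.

Audio total: 128 + 256 = 384 kbps = 0.384 Mbps.
podcast episode with video: 4.984 Mbps × 3000 s × 1.02 = 15251.0 Mb
tutorial video: 6.084 Mbps × 1380 s × 1.02 = 8563.8 Mb
conference talk: 1.944 Mbps × 3360 s × 1.02 = 6662.5 Mb
sports highlight package: 14.184 Mbps × 1140 s × 1.02 = 16493.2 Mb
Total: 46970.5 Mb = 5871.3 MB.
= 5.871 GB.

5.87 GB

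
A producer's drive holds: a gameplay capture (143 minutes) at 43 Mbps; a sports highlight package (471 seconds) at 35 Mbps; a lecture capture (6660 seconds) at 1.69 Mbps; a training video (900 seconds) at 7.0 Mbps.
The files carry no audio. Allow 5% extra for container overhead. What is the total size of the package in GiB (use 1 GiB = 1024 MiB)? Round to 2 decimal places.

49.26 GiB

gameplay capture: 43.000 Mbps × 8580 s × 1.05 = 387387.0 Mb
sports highlight package: 35.000 Mbps × 471 s × 1.05 = 17309.2 Mb
lecture capture: 1.690 Mbps × 6660 s × 1.05 = 11818.2 Mb
training video: 7.000 Mbps × 900 s × 1.05 = 6615.0 Mb
Total: 423129.4 Mb = 52891.2 MB.
= 49.26 GiB.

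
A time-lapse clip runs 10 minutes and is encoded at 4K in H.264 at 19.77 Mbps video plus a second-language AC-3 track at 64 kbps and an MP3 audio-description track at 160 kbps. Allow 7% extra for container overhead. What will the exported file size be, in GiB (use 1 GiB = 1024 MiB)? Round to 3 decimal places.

1.494 GiB

10 min = 600 s
Audio total: 64 + 160 = 224 kbps = 0.224 Mbps.
Total bitrate: 19.77 + 0.224 = 19.994 Mbps.
Stream data: 19.994 Mbps × 600 s = 11996.4 Mb.
With 7% container overhead: ×1.07.
12,836 Mb = 1,604,518,500 bytes ÷ 1,073,741,824 = 1.494 GiB.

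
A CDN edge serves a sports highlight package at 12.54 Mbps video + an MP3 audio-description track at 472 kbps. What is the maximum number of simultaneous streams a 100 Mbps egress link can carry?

Audio: 472 kbps = 0.472 Mbps.
Per-viewer media rate: 13.012 Mbps.
100 Mbps = 100.0 Mbps; 100.0 / 13.012 = 7.69 → 7 viewers.

7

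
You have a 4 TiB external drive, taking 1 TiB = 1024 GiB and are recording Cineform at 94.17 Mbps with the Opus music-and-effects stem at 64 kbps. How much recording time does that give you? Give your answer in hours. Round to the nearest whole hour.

Audio: 64 kbps = 0.064 Mbps.
Total bitrate: 94.17 + 0.064 = 94.234 Mbps.
Capacity: 4 TiB = 35,184,372 Mb.
Recording time: 35,184,372 / 94.234 = 373,372 s ≈ 104 hours.

104 hours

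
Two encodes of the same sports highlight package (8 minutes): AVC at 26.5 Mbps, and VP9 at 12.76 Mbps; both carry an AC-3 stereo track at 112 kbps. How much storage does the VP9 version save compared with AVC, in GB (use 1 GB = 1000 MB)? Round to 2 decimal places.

8 min = 480 s
Audio: 112 kbps = 0.112 Mbps.
AVC: 26.612 Mbps × 480 s = 12773.8 Mb = 1.597 GB.
VP9: 12.872 Mbps × 480 s = 6178.6 Mb = 0.772 GB.
Saving: 1.597 − 0.772 = 0.824 GB.

0.82 GB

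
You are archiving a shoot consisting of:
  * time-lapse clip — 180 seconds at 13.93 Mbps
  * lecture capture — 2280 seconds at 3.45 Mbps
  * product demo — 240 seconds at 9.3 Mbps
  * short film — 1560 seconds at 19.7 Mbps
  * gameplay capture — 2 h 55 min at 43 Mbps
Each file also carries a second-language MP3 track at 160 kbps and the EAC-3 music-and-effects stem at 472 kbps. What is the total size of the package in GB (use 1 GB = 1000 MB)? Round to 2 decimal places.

63.02 GB

Audio total: 160 + 472 = 632 kbps = 0.632 Mbps.
time-lapse clip: 14.562 Mbps × 180 s = 2621.2 Mb
lecture capture: 4.082 Mbps × 2280 s = 9307.0 Mb
product demo: 9.932 Mbps × 240 s = 2383.7 Mb
short film: 20.332 Mbps × 1560 s = 31717.9 Mb
gameplay capture: 43.632 Mbps × 10500 s = 458136.0 Mb
Total: 504165.7 Mb = 63020.7 MB.
= 63.02 GB.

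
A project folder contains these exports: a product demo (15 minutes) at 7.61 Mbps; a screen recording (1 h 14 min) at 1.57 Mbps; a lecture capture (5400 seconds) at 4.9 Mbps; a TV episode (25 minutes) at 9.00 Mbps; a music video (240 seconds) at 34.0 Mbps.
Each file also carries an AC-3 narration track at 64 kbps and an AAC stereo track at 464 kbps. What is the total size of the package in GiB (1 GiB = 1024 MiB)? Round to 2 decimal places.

7.98 GiB

Audio total: 64 + 464 = 528 kbps = 0.528 Mbps.
product demo: 8.138 Mbps × 900 s = 7324.2 Mb
screen recording: 2.098 Mbps × 4440 s = 9315.1 Mb
lecture capture: 5.428 Mbps × 5400 s = 29311.2 Mb
TV episode: 9.528 Mbps × 1500 s = 14292.0 Mb
music video: 34.528 Mbps × 240 s = 8286.7 Mb
Total: 68529.2 Mb = 8566.2 MB.
= 7.978 GiB.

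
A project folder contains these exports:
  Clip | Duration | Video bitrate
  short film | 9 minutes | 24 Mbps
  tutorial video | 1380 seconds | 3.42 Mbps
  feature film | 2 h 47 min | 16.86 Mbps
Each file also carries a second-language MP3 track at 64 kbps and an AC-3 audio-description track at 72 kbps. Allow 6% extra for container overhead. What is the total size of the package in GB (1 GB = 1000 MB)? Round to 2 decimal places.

Audio total: 64 + 72 = 136 kbps = 0.136 Mbps.
short film: 24.136 Mbps × 540 s × 1.06 = 13815.4 Mb
tutorial video: 3.556 Mbps × 1380 s × 1.06 = 5201.7 Mb
feature film: 16.996 Mbps × 10020 s × 1.06 = 180517.9 Mb
Total: 199535.1 Mb = 24941.9 MB.
= 24.94 GB.

24.94 GB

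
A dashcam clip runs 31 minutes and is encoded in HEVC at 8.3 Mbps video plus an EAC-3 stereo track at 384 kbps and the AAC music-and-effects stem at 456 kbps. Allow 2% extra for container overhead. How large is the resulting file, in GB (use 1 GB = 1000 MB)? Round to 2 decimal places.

31 min = 1860 s
Audio total: 384 + 456 = 840 kbps = 0.840 Mbps.
Total bitrate: 8.3 + 0.840 = 9.140 Mbps.
Stream data: 9.140 Mbps × 1860 s = 17000.4 Mb.
With 2% container overhead: ×1.02.
17,340 Mb ÷ 8 = 2,168 MB → 2.168 GB.

2.17 GB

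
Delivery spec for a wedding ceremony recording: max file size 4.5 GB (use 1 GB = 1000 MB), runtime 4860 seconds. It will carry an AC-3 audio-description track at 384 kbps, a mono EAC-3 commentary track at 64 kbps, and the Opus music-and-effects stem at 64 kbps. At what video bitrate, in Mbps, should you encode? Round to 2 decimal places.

6.90 Mbps

Budget: 4.5 GB = 36000.0 Mb.
Total bitrate budget: 36000.0 Mb / 4860 s = 7.407 Mbps.
Audio total: 384 + 64 + 64 = 512 kbps = 0.512 Mbps.
Video: 7.407 − 0.512 = 6.895 Mbps.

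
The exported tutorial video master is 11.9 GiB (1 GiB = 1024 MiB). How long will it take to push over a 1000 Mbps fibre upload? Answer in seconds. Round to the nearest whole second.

File: 11.9 GiB = 102220.2 Mb.
At 1000 Mbps: 102220.2 / 1000 = 102.2 s ≈ 102 seconds.

102 seconds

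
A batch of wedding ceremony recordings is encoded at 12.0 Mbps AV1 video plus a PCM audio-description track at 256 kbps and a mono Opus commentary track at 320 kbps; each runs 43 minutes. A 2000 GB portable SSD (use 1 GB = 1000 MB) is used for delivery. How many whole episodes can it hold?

493

43 min = 2580 s
Audio total: 256 + 320 = 576 kbps = 0.576 Mbps.
Total bitrate: 12.576 Mbps.
Per item: 12.576 Mbps × 2580 s = 32,446 Mb = 4,056 MB.
Capacity: 2000 GB = 16,000,000 Mb; 493.13 items → 493 complete.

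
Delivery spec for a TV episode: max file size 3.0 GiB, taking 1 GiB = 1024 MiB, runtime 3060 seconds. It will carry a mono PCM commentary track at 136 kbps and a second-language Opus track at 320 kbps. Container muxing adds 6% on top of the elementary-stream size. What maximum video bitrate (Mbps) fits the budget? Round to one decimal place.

Budget: 3.0 GiB = 25769.8 Mb.
Stream payload after overhead: 25769.8 / 1.06 = 24311.1 Mb.
Total bitrate budget: 24311.1 Mb / 3060 s = 7.945 Mbps.
Audio total: 136 + 320 = 456 kbps = 0.456 Mbps.
Video: 7.945 − 0.456 = 7.489 Mbps.

7.5 Mbps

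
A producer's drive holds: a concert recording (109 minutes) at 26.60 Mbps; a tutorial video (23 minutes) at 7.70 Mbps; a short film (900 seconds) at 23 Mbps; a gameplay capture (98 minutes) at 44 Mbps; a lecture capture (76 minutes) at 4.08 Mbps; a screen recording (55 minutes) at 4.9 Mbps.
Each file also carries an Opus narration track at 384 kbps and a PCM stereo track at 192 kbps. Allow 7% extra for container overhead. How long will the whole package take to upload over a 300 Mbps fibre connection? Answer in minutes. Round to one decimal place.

Audio total: 384 + 192 = 576 kbps = 0.576 Mbps.
concert recording: 27.176 Mbps × 6540 s × 1.07 = 190172.2 Mb
tutorial video: 8.276 Mbps × 1380 s × 1.07 = 12220.3 Mb
short film: 23.576 Mbps × 900 s × 1.07 = 22703.7 Mb
gameplay capture: 44.576 Mbps × 5880 s × 1.07 = 280454.4 Mb
lecture capture: 4.656 Mbps × 4560 s × 1.07 = 22717.6 Mb
screen recording: 5.476 Mbps × 3300 s × 1.07 = 19335.8 Mb
Total: 547603.9 Mb = 68450.5 MB.
At 300 Mbps: 547603.9 / 300 = 1825 s ≈ 30.4 minutes.

30.4 minutes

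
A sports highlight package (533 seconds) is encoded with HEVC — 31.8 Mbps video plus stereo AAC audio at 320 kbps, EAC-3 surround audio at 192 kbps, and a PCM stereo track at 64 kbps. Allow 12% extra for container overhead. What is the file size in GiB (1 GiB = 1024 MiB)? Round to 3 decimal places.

Audio total: 320 + 192 + 64 = 576 kbps = 0.576 Mbps.
Total bitrate: 31.8 + 0.576 = 32.376 Mbps.
Stream data: 32.376 Mbps × 533 s = 17256.4 Mb.
With 12% container overhead: ×1.12.
19,327 Mb = 2,415,897,120 bytes ÷ 1,073,741,824 = 2.250 GiB.

2.250 GiB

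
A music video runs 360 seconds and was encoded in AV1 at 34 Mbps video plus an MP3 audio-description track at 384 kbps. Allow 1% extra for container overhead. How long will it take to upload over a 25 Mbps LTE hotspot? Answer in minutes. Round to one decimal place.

Audio: 384 kbps = 0.384 Mbps.
Total bitrate: 34.384 Mbps.
File: 34.384 Mbps × 360 s = 12378.2 Mb.
With 1% container overhead: ×1.01. → 12502.0 Mb.
At 25 Mbps: 12502.0 / 25 = 500.1 s ≈ 8.33 minutes.

8.3 minutes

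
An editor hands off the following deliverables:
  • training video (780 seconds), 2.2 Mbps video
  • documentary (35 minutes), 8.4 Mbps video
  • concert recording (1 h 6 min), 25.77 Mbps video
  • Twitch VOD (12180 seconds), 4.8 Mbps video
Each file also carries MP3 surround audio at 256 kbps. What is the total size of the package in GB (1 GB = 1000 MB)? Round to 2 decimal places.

23.09 GB

Audio: 256 kbps = 0.256 Mbps.
training video: 2.456 Mbps × 780 s = 1915.7 Mb
documentary: 8.656 Mbps × 2100 s = 18177.6 Mb
concert recording: 26.026 Mbps × 3960 s = 103063.0 Mb
Twitch VOD: 5.056 Mbps × 12180 s = 61582.1 Mb
Total: 184738.3 Mb = 23092.3 MB.
= 23.09 GB.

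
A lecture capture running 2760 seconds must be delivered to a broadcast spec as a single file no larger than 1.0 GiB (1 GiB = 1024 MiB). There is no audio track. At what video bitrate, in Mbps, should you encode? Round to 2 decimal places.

Budget: 1.0 GiB = 8589.9 Mb.
Total bitrate budget: 8589.9 Mb / 2760 s = 3.112 Mbps.

3.11 Mbps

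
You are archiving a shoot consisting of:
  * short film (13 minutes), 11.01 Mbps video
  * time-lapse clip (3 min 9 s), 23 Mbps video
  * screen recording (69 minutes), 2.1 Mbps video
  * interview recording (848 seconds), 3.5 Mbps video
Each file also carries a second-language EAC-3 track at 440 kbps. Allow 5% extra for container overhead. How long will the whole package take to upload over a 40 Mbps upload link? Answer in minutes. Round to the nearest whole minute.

Audio: 440 kbps = 0.440 Mbps.
short film: 11.450 Mbps × 780 s × 1.05 = 9377.5 Mb
time-lapse clip: 23.440 Mbps × 189 s × 1.05 = 4651.7 Mb
screen recording: 2.540 Mbps × 4140 s × 1.05 = 11041.4 Mb
interview recording: 3.940 Mbps × 848 s × 1.05 = 3508.2 Mb
Total: 28578.8 Mb = 3572.3 MB.
At 40 Mbps: 28578.8 / 40 = 714 s ≈ 11.9 minutes.

12 minutes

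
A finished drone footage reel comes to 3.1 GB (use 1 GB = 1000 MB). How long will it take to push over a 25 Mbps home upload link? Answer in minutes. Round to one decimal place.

16.5 minutes

File: 3.1 GB = 24800.0 Mb.
At 25 Mbps: 24800.0 / 25 = 992.0 s ≈ 16.5 minutes.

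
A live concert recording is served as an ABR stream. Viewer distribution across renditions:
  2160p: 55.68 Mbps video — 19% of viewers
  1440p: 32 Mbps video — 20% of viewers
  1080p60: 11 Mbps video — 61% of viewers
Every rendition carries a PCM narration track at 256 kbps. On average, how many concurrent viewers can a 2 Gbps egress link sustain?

Audio: 256 kbps = 0.256 Mbps.
Average per-viewer bitrate: 0.19×55.936 + 0.20×32.256 + 0.61×11.256 = 23.945 Mbps.
2 Gbps = 2,000 Mbps; 2,000 / 23.945 = 83.52 → 83.

83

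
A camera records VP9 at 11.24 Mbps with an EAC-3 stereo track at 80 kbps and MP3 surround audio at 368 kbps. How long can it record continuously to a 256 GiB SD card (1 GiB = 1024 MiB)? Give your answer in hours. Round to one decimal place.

52.3 hours

Audio total: 80 + 368 = 448 kbps = 0.448 Mbps.
Total bitrate: 11.24 + 0.448 = 11.688 Mbps.
Capacity: 256 GiB = 2,199,023 Mb.
Recording time: 2,199,023 / 11.688 = 188,144 s ≈ 52.3 hours.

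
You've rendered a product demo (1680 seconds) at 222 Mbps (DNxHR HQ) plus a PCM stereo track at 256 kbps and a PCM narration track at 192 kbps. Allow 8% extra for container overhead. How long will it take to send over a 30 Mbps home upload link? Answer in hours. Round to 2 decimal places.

Audio total: 256 + 192 = 448 kbps = 0.448 Mbps.
Total bitrate: 222.448 Mbps.
File: 222.448 Mbps × 1680 s = 373712.6 Mb.
With 8% container overhead: ×1.08. → 403609.7 Mb.
At 30 Mbps: 403609.7 / 30 = 13453.7 s ≈ 3.74 hours.

3.74 hours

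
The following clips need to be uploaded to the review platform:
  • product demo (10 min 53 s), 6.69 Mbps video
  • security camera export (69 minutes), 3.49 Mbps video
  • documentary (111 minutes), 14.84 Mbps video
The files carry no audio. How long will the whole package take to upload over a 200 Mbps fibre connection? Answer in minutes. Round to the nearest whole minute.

product demo: 6.690 Mbps × 653 s = 4368.6 Mb
security camera export: 3.490 Mbps × 4140 s = 14448.6 Mb
documentary: 14.840 Mbps × 6660 s = 98834.4 Mb
Total: 117651.6 Mb = 14706.4 MB.
At 200 Mbps: 117651.6 / 200 = 588 s ≈ 9.8 minutes.

10 minutes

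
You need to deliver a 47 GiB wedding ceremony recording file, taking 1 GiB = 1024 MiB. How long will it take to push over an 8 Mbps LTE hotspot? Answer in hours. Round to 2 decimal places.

File: 47 GiB = 403726.9 Mb.
At 8 Mbps: 403726.9 / 8 = 50465.9 s ≈ 14 hours.

14.02 hours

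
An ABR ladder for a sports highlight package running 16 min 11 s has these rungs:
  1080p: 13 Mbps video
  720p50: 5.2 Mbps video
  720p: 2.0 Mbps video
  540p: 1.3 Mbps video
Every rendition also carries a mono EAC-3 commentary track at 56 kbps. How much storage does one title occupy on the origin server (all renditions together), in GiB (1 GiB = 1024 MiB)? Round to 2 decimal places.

2.46 GiB

16 min 11 s = 971 s
Audio: 56 kbps = 0.056 Mbps.
Sum of rendition bitrates: (13+0.056) + (5.2+0.056) + (2.0+0.056) + (1.3+0.056) = 21.724 Mbps.
× 971 s = 21,094 Mb = 2,637 MB = 2.456 GiB.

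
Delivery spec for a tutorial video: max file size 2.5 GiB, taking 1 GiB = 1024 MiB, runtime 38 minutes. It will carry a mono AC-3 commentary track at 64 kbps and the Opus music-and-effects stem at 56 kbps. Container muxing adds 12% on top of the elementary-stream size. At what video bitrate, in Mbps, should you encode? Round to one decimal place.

8.3 Mbps

Budget: 2.5 GiB = 21474.8 Mb.
Stream payload after overhead: 21474.8 / 1.12 = 19174.0 Mb.
38 min = 2280 s
Total bitrate budget: 19174.0 Mb / 2280 s = 8.410 Mbps.
Audio total: 64 + 56 = 120 kbps = 0.120 Mbps.
Video: 8.410 − 0.120 = 8.290 Mbps.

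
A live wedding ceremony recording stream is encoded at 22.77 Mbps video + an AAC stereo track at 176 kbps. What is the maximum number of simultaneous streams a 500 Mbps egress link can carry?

Audio: 176 kbps = 0.176 Mbps.
Per-viewer media rate: 22.946 Mbps.
500 Mbps = 500.0 Mbps; 500.0 / 22.946 = 21.79 → 21 viewers.

21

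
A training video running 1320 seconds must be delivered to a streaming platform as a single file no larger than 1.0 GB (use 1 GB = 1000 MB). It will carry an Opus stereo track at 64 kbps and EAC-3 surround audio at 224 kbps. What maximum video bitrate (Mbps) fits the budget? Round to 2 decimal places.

Budget: 1.0 GB = 8000.0 Mb.
Total bitrate budget: 8000.0 Mb / 1320 s = 6.061 Mbps.
Audio total: 64 + 224 = 288 kbps = 0.288 Mbps.
Video: 6.061 − 0.288 = 5.773 Mbps.

5.77 Mbps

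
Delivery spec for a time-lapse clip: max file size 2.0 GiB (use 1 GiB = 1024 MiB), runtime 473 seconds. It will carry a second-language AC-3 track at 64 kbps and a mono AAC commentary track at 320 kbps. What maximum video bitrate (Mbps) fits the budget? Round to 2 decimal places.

35.94 Mbps

Budget: 2.0 GiB = 17179.9 Mb.
Total bitrate budget: 17179.9 Mb / 473 s = 36.321 Mbps.
Audio total: 64 + 320 = 384 kbps = 0.384 Mbps.
Video: 36.321 − 0.384 = 35.937 Mbps.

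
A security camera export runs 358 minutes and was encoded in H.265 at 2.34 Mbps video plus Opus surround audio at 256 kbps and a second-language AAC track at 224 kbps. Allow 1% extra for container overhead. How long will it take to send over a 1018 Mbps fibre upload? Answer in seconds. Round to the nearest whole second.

60 seconds

358 min = 21480 s
Audio total: 256 + 224 = 480 kbps = 0.480 Mbps.
Total bitrate: 2.820 Mbps.
File: 2.820 Mbps × 21480 s = 60573.6 Mb.
With 1% container overhead: ×1.01. → 61179.3 Mb.
At 1018 Mbps: 61179.3 / 1018 = 60.1 s ≈ 60.1 seconds.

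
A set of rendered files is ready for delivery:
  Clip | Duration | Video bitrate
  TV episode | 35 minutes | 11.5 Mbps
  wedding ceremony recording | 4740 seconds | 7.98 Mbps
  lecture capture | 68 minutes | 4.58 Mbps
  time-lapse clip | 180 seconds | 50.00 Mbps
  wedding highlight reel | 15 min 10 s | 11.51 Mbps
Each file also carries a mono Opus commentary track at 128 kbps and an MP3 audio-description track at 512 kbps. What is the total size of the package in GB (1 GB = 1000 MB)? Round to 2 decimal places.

Audio total: 128 + 512 = 640 kbps = 0.640 Mbps.
TV episode: 12.140 Mbps × 2100 s = 25494.0 Mb
wedding ceremony recording: 8.620 Mbps × 4740 s = 40858.8 Mb
lecture capture: 5.220 Mbps × 4080 s = 21297.6 Mb
time-lapse clip: 50.640 Mbps × 180 s = 9115.2 Mb
wedding highlight reel: 12.150 Mbps × 910 s = 11056.5 Mb
Total: 107822.1 Mb = 13477.8 MB.
= 13.48 GB.

13.48 GB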